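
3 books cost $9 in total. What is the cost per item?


Total cost: $9
Number of items: 3
Unit price: $9 / 3 = $3

$3


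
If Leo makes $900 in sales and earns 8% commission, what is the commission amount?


Convert rate to decimal:
8% = 0.08
Multiply by sales:
$900 x 0.08 = $72

$72


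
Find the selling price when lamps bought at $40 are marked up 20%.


Calculate the markup amount:
20% of $40 = $8
Add to cost:
$40 + $8 = $48

$48


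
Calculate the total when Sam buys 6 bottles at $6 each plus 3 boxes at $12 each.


Cost of bottles:
6 x $6 = $36
Cost of boxes:
3 x $12 = $36
Add both:
$36 + $36 = $72

$72


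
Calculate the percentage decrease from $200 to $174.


Find the absolute change:
|174 - 200| = 26
Divide by original and multiply by 100:
26 / 200 x 100 = 13%

13%


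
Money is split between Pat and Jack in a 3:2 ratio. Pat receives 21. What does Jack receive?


Find the multiplier:
21 / 3 = 7
Apply to Jack's share:
2 x 7 = 14

14


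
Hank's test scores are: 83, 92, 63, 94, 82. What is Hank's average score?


Add the scores:
83 + 92 + 63 + 94 + 82 = 414
Divide by the number of tests:
414 / 5 = 82.8

82.8


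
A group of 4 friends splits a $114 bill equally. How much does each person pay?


Total bill: $114
Number of people: 4
Each pays: $114 / 4 = $28.50

$28.50


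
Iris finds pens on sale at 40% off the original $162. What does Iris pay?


Calculate the discount amount:
40% of $162 = $64.80
Subtract from original:
$162 - $64.80 = $97.20

$97.20


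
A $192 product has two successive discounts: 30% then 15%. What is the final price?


First discount:
30% of $192 = $57.60
Price after first discount:
$192 - $57.60 = $134.40
Second discount:
15% of $134.40 = $20.16
Final price:
$134.40 - $20.16 = $114.24

$114.24


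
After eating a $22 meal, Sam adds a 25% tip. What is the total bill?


Calculate the tip:
25% of $22 = $5.50
Add tip to meal cost:
$22 + $5.50 = $27.50

$27.50


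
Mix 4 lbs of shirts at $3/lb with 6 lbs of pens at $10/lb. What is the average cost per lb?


Cost of shirts:
4 x $3 = $12
Cost of pens:
6 x $10 = $60
Total cost: $12 + $60 = $72
Total weight: 10 lbs
Average: $72 / 10 = $7.20/lb

$7.20/lb


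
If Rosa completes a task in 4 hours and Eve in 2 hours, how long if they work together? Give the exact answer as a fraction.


Rosa's rate: 1/4 of the job per hour
Eve's rate: 1/2 of the job per hour
Combined rate: 1/4 + 1/2 = 3/4 per hour
Time = 1 / (3/4) = 4/3 hours (≈ 1.33 hours)

4/3 hours


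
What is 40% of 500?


Convert percentage to decimal:
40% = 0.4
Multiply:
500 x 0.4 = 200

200


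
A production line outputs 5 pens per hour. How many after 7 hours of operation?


Production rate: 5 pens per hour
Time: 7 hours
Total: 5 x 7 = 35 pens

35 pens


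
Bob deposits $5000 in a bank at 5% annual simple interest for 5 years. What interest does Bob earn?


Use the formula I = P x R x T / 100
P x R x T = 5000 x 5 x 5 = 125000
I = 125000 / 100 = $1250

$1250


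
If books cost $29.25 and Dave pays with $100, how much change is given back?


Start with the amount paid:
$100
Subtract the price:
$100 - $29.25 = $70.75

$70.75


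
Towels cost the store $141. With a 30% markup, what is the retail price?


Calculate the markup amount:
30% of $141 = $42.30
Add to cost:
$141 + $42.30 = $183.30

$183.30


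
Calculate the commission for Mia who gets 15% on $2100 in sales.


Convert rate to decimal:
15% = 0.15
Multiply by sales:
$2100 x 0.15 = $315

$315


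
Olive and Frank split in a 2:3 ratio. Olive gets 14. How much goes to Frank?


Find the multiplier:
14 / 2 = 7
Apply to Frank's share:
3 x 7 = 21

21


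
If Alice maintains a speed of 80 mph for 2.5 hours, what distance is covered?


Use the formula: distance = speed x time
Speed = 80 mph, Time = 2.5 hours
80 x 2.5 = 200 miles

200 miles


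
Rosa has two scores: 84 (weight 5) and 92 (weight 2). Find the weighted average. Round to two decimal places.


Weighted sum:
5 x 84 + 2 x 92 = 604
Total weight:
5 + 2 = 7
Weighted average:
604 / 7 = 86.2857... ≈ 86.29

86.29


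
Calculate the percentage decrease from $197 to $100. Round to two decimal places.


Find the absolute change:
|100 - 197| = 97
Divide by original and multiply by 100:
97 / 197 x 100 = 49.2385...% ≈ 49.24%

49.24%


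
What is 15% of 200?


Convert percentage to decimal:
15% = 0.15
Multiply:
200 x 0.15 = 30

30


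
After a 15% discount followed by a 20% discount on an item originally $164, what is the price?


First discount:
15% of $164 = $24.60
Price after first discount:
$164 - $24.60 = $139.40
Second discount:
20% of $139.40 = $27.88
Final price:
$139.40 - $27.88 = $111.52

$111.52


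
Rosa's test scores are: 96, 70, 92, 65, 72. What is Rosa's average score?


Add the scores:
96 + 70 + 92 + 65 + 72 = 395
Divide by the number of tests:
395 / 5 = 79

79


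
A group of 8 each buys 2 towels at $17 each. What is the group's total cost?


Cost per person:
2 x $17 = $34
Group total:
8 x $34 = $272

$272


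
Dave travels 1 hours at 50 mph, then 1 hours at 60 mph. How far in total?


Leg 1 distance:
50 x 1 = 50 miles
Leg 2 distance:
60 x 1 = 60 miles
Total distance:
50 + 60 = 110 miles

110 miles


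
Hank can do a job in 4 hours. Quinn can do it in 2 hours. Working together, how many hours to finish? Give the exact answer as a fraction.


Hank's rate: 1/4 of the job per hour
Quinn's rate: 1/2 of the job per hour
Combined rate: 1/4 + 1/2 = 3/4 per hour
Time = 1 / (3/4) = 4/3 hours (≈ 1.33 hours)

4/3 hours


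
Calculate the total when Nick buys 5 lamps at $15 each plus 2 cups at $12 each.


Cost of lamps:
5 x $15 = $75
Cost of cups:
2 x $12 = $24
Add both:
$75 + $24 = $99

$99


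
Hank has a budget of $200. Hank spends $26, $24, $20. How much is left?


Add up expenses:
$26 + $24 + $20 = $70
Subtract from budget:
$200 - $70 = $130

$130


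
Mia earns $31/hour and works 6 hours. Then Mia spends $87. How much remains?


Calculate earnings:
6 x $31 = $186
Subtract spending:
$186 - $87 = $99

$99


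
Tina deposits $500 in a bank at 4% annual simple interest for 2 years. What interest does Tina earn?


Use the formula I = P x R x T / 100
P x R x T = 500 x 4 x 2 = 4000
I = 4000 / 100 = $40

$40


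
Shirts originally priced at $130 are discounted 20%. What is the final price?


Calculate the discount amount:
20% of $130 = $26
Subtract from original:
$130 - $26 = $104

$104


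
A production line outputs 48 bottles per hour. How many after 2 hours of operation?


Production rate: 48 bottles per hour
Time: 2 hours
Total: 48 x 2 = 96 bottles

96 bottles


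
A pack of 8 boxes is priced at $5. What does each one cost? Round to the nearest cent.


Total cost: $5
Number of items: 8
Unit price: $5 / 8 = $0.625 ≈ $0.63

$0.63


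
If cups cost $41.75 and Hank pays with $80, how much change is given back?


Start with the amount paid:
$80
Subtract the price:
$80 - $41.75 = $38.25

$38.25


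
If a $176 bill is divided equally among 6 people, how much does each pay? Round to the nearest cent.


Total bill: $176
Number of people: 6
Each pays: $176 / 6 = $29.3333... ≈ $29.33

$29.33


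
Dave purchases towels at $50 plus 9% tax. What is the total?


Calculate the tax:
9% of $50 = $4.50
Add tax to price:
$50 + $4.50 = $54.50

$54.50


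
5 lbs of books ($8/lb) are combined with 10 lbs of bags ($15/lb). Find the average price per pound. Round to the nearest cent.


Cost of books:
5 x $8 = $40
Cost of bags:
10 x $15 = $150
Total cost: $40 + $150 = $190
Total weight: 15 lbs
Average: $190 / 15 = $12.6666... ≈ $12.67/lb

$12.67/lb


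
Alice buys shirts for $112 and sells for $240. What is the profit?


Selling price = $240
Cost price = $112
Profit = selling price - cost price:
Profit = $240 - $112 = $128

$128


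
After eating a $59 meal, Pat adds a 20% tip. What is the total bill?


Calculate the tip:
20% of $59 = $11.80
Add tip to meal cost:
$59 + $11.80 = $70.80

$70.80


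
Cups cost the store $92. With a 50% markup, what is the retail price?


Calculate the markup amount:
50% of $92 = $46
Add to cost:
$92 + $46 = $138

$138


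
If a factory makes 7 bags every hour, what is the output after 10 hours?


Production rate: 7 bags per hour
Time: 10 hours
Total: 7 x 10 = 70 bags

70 bags


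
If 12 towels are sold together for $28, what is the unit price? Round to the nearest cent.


Total cost: $28
Number of items: 12
Unit price: $28 / 12 = $2.3333... ≈ $2.33

$2.33


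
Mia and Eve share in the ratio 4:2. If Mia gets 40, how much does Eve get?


Find the multiplier:
40 / 4 = 10
Apply to Eve's share:
2 x 10 = 20

20


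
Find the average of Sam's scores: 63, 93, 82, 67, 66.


Add the scores:
63 + 93 + 82 + 67 + 66 = 371
Divide by the number of tests:
371 / 5 = 74.2

74.2


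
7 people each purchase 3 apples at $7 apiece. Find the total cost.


Cost per person:
3 x $7 = $21
Group total:
7 x $21 = $147

$147


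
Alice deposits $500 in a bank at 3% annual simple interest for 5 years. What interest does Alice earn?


Use the formula I = P x R x T / 100
P x R x T = 500 x 3 x 5 = 7500
I = 7500 / 100 = $75

$75


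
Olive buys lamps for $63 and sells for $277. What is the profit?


Selling price = $277
Cost price = $63
Profit = selling price - cost price:
Profit = $277 - $63 = $214

$214


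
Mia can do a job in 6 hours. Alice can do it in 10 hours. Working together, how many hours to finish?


Mia's rate: 1/6 of the job per hour
Alice's rate: 1/10 of the job per hour
Combined rate: 1/6 + 1/10 = 4/15 per hour
Time = 1 / (4/15) = 15/4 = 3.75 hours

3.75 hours


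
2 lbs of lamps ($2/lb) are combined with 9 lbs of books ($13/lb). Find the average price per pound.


Cost of lamps:
2 x $2 = $4
Cost of books:
9 x $13 = $117
Total cost: $4 + $117 = $121
Total weight: 11 lbs
Average: $121 / 11 = $11/lb

$11/lb


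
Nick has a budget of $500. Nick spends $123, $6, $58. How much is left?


Add up expenses:
$123 + $6 + $58 = $187
Subtract from budget:
$500 - $187 = $313

$313


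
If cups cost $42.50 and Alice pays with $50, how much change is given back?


Start with the amount paid:
$50
Subtract the price:
$50 - $42.50 = $7.50

$7.50


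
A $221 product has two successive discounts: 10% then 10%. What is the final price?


First discount:
10% of $221 = $22.10
Price after first discount:
$221 - $22.10 = $198.90
Second discount:
10% of $198.90 = $19.89
Final price:
$198.90 - $19.89 = $179.01

$179.01


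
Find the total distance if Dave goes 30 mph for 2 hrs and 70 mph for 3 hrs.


Leg 1 distance:
30 x 2 = 60 miles
Leg 2 distance:
70 x 3 = 210 miles
Total distance:
60 + 210 = 270 miles

270 miles


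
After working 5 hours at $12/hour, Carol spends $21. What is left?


Calculate earnings:
5 x $12 = $60
Subtract spending:
$60 - $21 = $39

$39


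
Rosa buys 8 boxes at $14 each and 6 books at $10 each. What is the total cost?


Cost of boxes:
8 x $14 = $112
Cost of books:
6 x $10 = $60
Add both:
$112 + $60 = $172

$172


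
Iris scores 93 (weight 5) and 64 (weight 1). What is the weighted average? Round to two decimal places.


Weighted sum:
5 x 93 + 1 x 64 = 529
Total weight:
5 + 1 = 6
Weighted average:
529 / 6 = 88.1666... ≈ 88.17

88.17


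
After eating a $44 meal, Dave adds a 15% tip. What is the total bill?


Calculate the tip:
15% of $44 = $6.60
Add tip to meal cost:
$44 + $6.60 = $50.60

$50.60


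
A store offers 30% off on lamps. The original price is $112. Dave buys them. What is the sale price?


Calculate the discount amount:
30% of $112 = $33.60
Subtract from original:
$112 - $33.60 = $78.40

$78.40


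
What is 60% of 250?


Convert percentage to decimal:
60% = 0.6
Multiply:
250 x 0.6 = 150

150


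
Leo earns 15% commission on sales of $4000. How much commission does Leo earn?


Convert rate to decimal:
15% = 0.15
Multiply by sales:
$4000 x 0.15 = $600

$600


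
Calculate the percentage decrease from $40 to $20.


Find the absolute change:
|20 - 40| = 20
Divide by original and multiply by 100:
20 / 40 x 100 = 50%

50%


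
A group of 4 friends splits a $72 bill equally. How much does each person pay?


Total bill: $72
Number of people: 4
Each pays: $72 / 4 = $18

$18


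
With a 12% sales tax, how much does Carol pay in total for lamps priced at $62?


Calculate the tax:
12% of $62 = $7.44
Add tax to price:
$62 + $7.44 = $69.44

$69.44


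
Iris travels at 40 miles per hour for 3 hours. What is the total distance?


Use the formula: distance = speed x time
Speed = 40 mph, Time = 3 hours
40 x 3 = 120 miles

120 miles


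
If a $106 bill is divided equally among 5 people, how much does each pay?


Total bill: $106
Number of people: 5
Each pays: $106 / 5 = $21.20

$21.20


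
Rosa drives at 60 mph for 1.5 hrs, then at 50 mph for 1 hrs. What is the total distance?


Leg 1 distance:
60 x 1.5 = 90 miles
Leg 2 distance:
50 x 1 = 50 miles
Total distance:
90 + 50 = 140 miles

140 miles


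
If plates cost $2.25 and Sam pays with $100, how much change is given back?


Start with the amount paid:
$100
Subtract the price:
$100 - $2.25 = $97.75

$97.75


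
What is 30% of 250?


Convert percentage to decimal:
30% = 0.3
Multiply:
250 x 0.3 = 75

75


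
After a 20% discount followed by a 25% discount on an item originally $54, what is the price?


First discount:
20% of $54 = $10.80
Price after first discount:
$54 - $10.80 = $43.20
Second discount:
25% of $43.20 = $10.80
Final price:
$43.20 - $10.80 = $32.40

$32.40


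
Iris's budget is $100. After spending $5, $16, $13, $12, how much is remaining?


Add up expenses:
$5 + $16 + $13 + $12 = $46
Subtract from budget:
$100 - $46 = $54

$54


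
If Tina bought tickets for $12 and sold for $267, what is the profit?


Selling price = $267
Cost price = $12
Profit = selling price - cost price:
Profit = $267 - $12 = $255

$255


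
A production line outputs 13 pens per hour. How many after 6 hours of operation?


Production rate: 13 pens per hour
Time: 6 hours
Total: 13 x 6 = 78 pens

78 pens


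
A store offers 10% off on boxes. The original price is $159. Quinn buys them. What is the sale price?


Calculate the discount amount:
10% of $159 = $15.90
Subtract from original:
$159 - $15.90 = $143.10

$143.10


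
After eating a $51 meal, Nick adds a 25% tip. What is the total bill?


Calculate the tip:
25% of $51 = $12.75
Add tip to meal cost:
$51 + $12.75 = $63.75

$63.75


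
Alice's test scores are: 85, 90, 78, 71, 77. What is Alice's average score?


Add the scores:
85 + 90 + 78 + 71 + 77 = 401
Divide by the number of tests:
401 / 5 = 80.2

80.2


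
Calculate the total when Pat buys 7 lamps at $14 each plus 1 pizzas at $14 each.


Cost of lamps:
7 x $14 = $98
Cost of pizzas:
1 x $14 = $14
Add both:
$98 + $14 = $112

$112


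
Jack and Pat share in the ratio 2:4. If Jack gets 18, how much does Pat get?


Find the multiplier:
18 / 2 = 9
Apply to Pat's share:
4 x 9 = 36

36


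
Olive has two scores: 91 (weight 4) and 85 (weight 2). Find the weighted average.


Weighted sum:
4 x 91 + 2 x 85 = 534
Total weight:
4 + 2 = 6
Weighted average:
534 / 6 = 89

89


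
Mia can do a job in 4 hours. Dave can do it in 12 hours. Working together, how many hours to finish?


Mia's rate: 1/4 of the job per hour
Dave's rate: 1/12 of the job per hour
Combined rate: 1/4 + 1/12 = 1/3 per hour
Time = 1 / (1/3) = 3 hours

3 hours


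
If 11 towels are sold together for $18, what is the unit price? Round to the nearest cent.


Total cost: $18
Number of items: 11
Unit price: $18 / 11 = $1.6363... ≈ $1.64

$1.64


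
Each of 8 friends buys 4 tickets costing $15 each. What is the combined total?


Cost per person:
4 x $15 = $60
Group total:
8 x $60 = $480

$480


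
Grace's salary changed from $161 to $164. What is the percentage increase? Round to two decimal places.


Find the absolute change:
|164 - 161| = 3
Divide by original and multiply by 100:
3 / 161 x 100 = 1.8633...% ≈ 1.86%

1.86%


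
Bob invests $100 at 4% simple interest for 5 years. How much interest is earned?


Use the formula I = P x R x T / 100
P x R x T = 100 x 4 x 5 = 2000
I = 2000 / 100 = $20

$20


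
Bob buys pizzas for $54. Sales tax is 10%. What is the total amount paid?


Calculate the tax:
10% of $54 = $5.40
Add tax to price:
$54 + $5.40 = $59.40

$59.40


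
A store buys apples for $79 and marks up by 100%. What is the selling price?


Calculate the markup amount:
100% of $79 = $79
Add to cost:
$79 + $79 = $158

$158


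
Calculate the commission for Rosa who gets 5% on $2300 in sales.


Convert rate to decimal:
5% = 0.05
Multiply by sales:
$2300 x 0.05 = $115

$115


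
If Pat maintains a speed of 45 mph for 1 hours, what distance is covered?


Use the formula: distance = speed x time
Speed = 45 mph, Time = 1 hours
45 x 1 = 45 miles

45 miles


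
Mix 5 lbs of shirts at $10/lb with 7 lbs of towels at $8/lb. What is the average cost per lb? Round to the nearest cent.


Cost of shirts:
5 x $10 = $50
Cost of towels:
7 x $8 = $56
Total cost: $50 + $56 = $106
Total weight: 12 lbs
Average: $106 / 12 = $8.8333... ≈ $8.83/lb

$8.83/lb


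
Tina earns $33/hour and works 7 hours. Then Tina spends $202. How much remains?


Calculate earnings:
7 x $33 = $231
Subtract spending:
$231 - $202 = $29

$29


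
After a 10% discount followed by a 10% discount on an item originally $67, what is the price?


First discount:
10% of $67 = $6.70
Price after first discount:
$67 - $6.70 = $60.30
Second discount:
10% of $60.30 = $6.03
Final price:
$60.30 - $6.03 = $54.27

$54.27


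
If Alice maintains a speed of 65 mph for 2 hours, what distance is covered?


Use the formula: distance = speed x time
Speed = 65 mph, Time = 2 hours
65 x 2 = 130 miles

130 miles


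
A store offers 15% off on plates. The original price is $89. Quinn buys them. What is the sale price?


Calculate the discount amount:
15% of $89 = $13.35
Subtract from original:
$89 - $13.35 = $75.65

$75.65


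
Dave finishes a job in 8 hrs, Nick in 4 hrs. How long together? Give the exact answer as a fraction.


Dave's rate: 1/8 of the job per hour
Nick's rate: 1/4 of the job per hour
Combined rate: 1/8 + 1/4 = 3/8 per hour
Time = 1 / (3/8) = 8/3 hours (≈ 2.67 hours)

8/3 hours


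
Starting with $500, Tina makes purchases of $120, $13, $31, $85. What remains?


Add up expenses:
$120 + $13 + $31 + $85 = $249
Subtract from budget:
$500 - $249 = $251

$251


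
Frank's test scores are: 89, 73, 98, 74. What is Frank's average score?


Add the scores:
89 + 73 + 98 + 74 = 334
Divide by the number of tests:
334 / 4 = 83.5

83.5


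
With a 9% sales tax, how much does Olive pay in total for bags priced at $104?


Calculate the tax:
9% of $104 = $9.36
Add tax to price:
$104 + $9.36 = $113.36

$113.36


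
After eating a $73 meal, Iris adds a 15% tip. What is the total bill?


Calculate the tip:
15% of $73 = $10.95
Add tip to meal cost:
$73 + $10.95 = $83.95

$83.95


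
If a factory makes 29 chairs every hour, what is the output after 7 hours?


Production rate: 29 chairs per hour
Time: 7 hours
Total: 29 x 7 = 203 chairs

203 chairs


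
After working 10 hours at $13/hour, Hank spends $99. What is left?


Calculate earnings:
10 x $13 = $130
Subtract spending:
$130 - $99 = $31

$31


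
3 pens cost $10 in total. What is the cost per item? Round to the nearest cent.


Total cost: $10
Number of items: 3
Unit price: $10 / 3 = $3.3333... ≈ $3.33

$3.33


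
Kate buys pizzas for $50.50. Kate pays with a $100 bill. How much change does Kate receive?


Start with the amount paid:
$100
Subtract the price:
$100 - $50.50 = $49.50

$49.50


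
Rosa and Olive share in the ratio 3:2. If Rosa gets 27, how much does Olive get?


Find the multiplier:
27 / 3 = 9
Apply to Olive's share:
2 x 9 = 18

18


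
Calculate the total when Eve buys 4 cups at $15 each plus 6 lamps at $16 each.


Cost of cups:
4 x $15 = $60
Cost of lamps:
6 x $16 = $96
Add both:
$60 + $96 = $156

$156


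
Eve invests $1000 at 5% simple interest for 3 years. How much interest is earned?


Use the formula I = P x R x T / 100
P x R x T = 1000 x 5 x 3 = 15000
I = 15000 / 100 = $150

$150


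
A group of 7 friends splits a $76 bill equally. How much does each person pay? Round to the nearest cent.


Total bill: $76
Number of people: 7
Each pays: $76 / 7 = $10.8571... ≈ $10.86

$10.86


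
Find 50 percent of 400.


Convert percentage to decimal:
50% = 0.5
Multiply:
400 x 0.5 = 200

200


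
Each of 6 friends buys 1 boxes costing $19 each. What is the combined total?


Cost per person:
1 x $19 = $19
Group total:
6 x $19 = $114

$114


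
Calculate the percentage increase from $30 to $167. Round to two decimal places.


Find the absolute change:
|167 - 30| = 137
Divide by original and multiply by 100:
137 / 30 x 100 = 456.6666...% ≈ 456.67%

456.67%


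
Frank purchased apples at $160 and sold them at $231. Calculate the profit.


Selling price = $231
Cost price = $160
Profit = selling price - cost price:
Profit = $231 - $160 = $71

$71


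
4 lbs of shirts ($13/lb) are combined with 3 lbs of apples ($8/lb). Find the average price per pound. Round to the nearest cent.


Cost of shirts:
4 x $13 = $52
Cost of apples:
3 x $8 = $24
Total cost: $52 + $24 = $76
Total weight: 7 lbs
Average: $76 / 7 = $10.8571... ≈ $10.86/lb

$10.86/lb


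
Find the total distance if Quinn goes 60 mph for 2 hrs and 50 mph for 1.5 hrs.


Leg 1 distance:
60 x 2 = 120 miles
Leg 2 distance:
50 x 1.5 = 75 miles
Total distance:
120 + 75 = 195 miles

195 miles


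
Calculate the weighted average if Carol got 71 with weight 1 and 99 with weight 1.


Weighted sum:
1 x 71 + 1 x 99 = 170
Total weight:
1 + 1 = 2
Weighted average:
170 / 2 = 85

85


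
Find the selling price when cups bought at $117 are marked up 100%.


Calculate the markup amount:
100% of $117 = $117
Add to cost:
$117 + $117 = $234

$234


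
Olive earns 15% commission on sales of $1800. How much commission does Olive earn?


Convert rate to decimal:
15% = 0.15
Multiply by sales:
$1800 x 0.15 = $270

$270


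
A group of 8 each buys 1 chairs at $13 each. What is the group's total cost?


Cost per person:
1 x $13 = $13
Group total:
8 x $13 = $104

$104


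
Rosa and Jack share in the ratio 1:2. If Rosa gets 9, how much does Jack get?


Find the multiplier:
9 / 1 = 9
Apply to Jack's share:
2 x 9 = 18

18


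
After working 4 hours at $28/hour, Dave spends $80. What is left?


Calculate earnings:
4 x $28 = $112
Subtract spending:
$112 - $80 = $32

$32


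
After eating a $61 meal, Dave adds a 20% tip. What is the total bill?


Calculate the tip:
20% of $61 = $12.20
Add tip to meal cost:
$61 + $12.20 = $73.20

$73.20


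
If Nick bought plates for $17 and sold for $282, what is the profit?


Selling price = $282
Cost price = $17
Profit = selling price - cost price:
Profit = $282 - $17 = $265

$265


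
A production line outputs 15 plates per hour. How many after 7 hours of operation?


Production rate: 15 plates per hour
Time: 7 hours
Total: 15 x 7 = 105 plates

105 plates


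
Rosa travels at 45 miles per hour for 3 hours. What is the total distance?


Use the formula: distance = speed x time
Speed = 45 mph, Time = 3 hours
45 x 3 = 135 miles

135 miles


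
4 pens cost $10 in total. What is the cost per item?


Total cost: $10
Number of items: 4
Unit price: $10 / 4 = $2.50

$2.50


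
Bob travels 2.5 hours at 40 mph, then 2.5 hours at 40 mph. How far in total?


Leg 1 distance:
40 x 2.5 = 100 miles
Leg 2 distance:
40 x 2.5 = 100 miles
Total distance:
100 + 100 = 200 miles

200 miles


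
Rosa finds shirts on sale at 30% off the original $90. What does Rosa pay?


Calculate the discount amount:
30% of $90 = $27
Subtract from original:
$90 - $27 = $63

$63


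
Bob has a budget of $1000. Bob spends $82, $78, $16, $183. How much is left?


Add up expenses:
$82 + $78 + $16 + $183 = $359
Subtract from budget:
$1000 - $359 = $641

$641


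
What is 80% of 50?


Convert percentage to decimal:
80% = 0.8
Multiply:
50 x 0.8 = 40

40


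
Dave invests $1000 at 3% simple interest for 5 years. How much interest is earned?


Use the formula I = P x R x T / 100
P x R x T = 1000 x 3 x 5 = 15000
I = 15000 / 100 = $150

$150


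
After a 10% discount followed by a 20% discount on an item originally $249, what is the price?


First discount:
10% of $249 = $24.90
Price after first discount:
$249 - $24.90 = $224.10
Second discount:
20% of $224.10 = $44.82
Final price:
$224.10 - $44.82 = $179.28

$179.28


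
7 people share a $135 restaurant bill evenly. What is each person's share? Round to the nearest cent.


Total bill: $135
Number of people: 7
Each pays: $135 / 7 = $19.2857... ≈ $19.29

$19.29


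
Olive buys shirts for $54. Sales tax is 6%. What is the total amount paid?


Calculate the tax:
6% of $54 = $3.24
Add tax to price:
$54 + $3.24 = $57.24

$57.24


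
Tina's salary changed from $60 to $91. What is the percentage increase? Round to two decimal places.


Find the absolute change:
|91 - 60| = 31
Divide by original and multiply by 100:
31 / 60 x 100 = 51.6666...% ≈ 51.67%

51.67%


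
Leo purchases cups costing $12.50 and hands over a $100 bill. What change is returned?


Start with the amount paid:
$100
Subtract the price:
$100 - $12.50 = $87.50

$87.50


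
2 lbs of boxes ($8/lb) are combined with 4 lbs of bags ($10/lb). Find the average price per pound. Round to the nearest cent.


Cost of boxes:
2 x $8 = $16
Cost of bags:
4 x $10 = $40
Total cost: $16 + $40 = $56
Total weight: 6 lbs
Average: $56 / 6 = $9.3333... ≈ $9.33/lb

$9.33/lb


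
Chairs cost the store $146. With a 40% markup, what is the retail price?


Calculate the markup amount:
40% of $146 = $58.40
Add to cost:
$146 + $58.40 = $204.40

$204.40


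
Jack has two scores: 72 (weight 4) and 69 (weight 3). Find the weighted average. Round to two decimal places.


Weighted sum:
4 x 72 + 3 x 69 = 495
Total weight:
4 + 3 = 7
Weighted average:
495 / 7 = 70.7142... ≈ 70.71

70.71


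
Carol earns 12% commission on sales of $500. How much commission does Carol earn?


Convert rate to decimal:
12% = 0.12
Multiply by sales:
$500 x 0.12 = $60

$60


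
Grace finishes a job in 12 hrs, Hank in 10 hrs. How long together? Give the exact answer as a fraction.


Grace's rate: 1/12 of the job per hour
Hank's rate: 1/10 of the job per hour
Combined rate: 1/12 + 1/10 = 11/60 per hour
Time = 1 / (11/60) = 60/11 hours (≈ 5.45 hours)

60/11 hours


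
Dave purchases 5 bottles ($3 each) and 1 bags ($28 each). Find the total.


Cost of bottles:
5 x $3 = $15
Cost of bags:
1 x $28 = $28
Add both:
$15 + $28 = $43

$43


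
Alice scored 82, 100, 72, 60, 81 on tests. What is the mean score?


Add the scores:
82 + 100 + 72 + 60 + 81 = 395
Divide by the number of tests:
395 / 5 = 79

79


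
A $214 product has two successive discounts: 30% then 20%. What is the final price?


First discount:
30% of $214 = $64.20
Price after first discount:
$214 - $64.20 = $149.80
Second discount:
20% of $149.80 = $29.96
Final price:
$149.80 - $29.96 = $119.84

$119.84


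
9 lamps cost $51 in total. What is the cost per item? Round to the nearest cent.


Total cost: $51
Number of items: 9
Unit price: $51 / 9 = $5.6666... ≈ $5.67

$5.67


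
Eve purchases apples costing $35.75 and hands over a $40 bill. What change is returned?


Start with the amount paid:
$40
Subtract the price:
$40 - $35.75 = $4.25

$4.25


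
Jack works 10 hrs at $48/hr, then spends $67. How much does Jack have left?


Calculate earnings:
10 x $48 = $480
Subtract spending:
$480 - $67 = $413

$413


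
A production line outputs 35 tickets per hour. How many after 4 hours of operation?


Production rate: 35 tickets per hour
Time: 4 hours
Total: 35 x 4 = 140 tickets

140 tickets


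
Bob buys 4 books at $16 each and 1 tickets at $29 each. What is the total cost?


Cost of books:
4 x $16 = $64
Cost of tickets:
1 x $29 = $29
Add both:
$64 + $29 = $93

$93


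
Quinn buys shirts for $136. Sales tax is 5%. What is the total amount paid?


Calculate the tax:
5% of $136 = $6.80
Add tax to price:
$136 + $6.80 = $142.80

$142.80


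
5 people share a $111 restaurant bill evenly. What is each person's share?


Total bill: $111
Number of people: 5
Each pays: $111 / 5 = $22.20

$22.20


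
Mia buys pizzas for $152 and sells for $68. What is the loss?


Selling price = $68
Cost price = $152
Loss = cost price - selling price:
Loss = $152 - $68 = $84

$84


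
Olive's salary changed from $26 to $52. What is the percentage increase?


Find the absolute change:
|52 - 26| = 26
Divide by original and multiply by 100:
26 / 26 x 100 = 100%

100%


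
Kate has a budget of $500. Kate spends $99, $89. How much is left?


Add up expenses:
$99 + $89 = $188
Subtract from budget:
$500 - $188 = $312

$312


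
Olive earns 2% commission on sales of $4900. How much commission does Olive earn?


Convert rate to decimal:
2% = 0.02
Multiply by sales:
$4900 x 0.02 = $98

$98


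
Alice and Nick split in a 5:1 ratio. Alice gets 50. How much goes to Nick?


Find the multiplier:
50 / 5 = 10
Apply to Nick's share:
1 x 10 = 10

10


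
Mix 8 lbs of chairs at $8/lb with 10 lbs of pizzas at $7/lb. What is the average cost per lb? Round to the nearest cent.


Cost of chairs:
8 x $8 = $64
Cost of pizzas:
10 x $7 = $70
Total cost: $64 + $70 = $134
Total weight: 18 lbs
Average: $134 / 18 = $7.4444... ≈ $7.44/lb

$7.44/lb


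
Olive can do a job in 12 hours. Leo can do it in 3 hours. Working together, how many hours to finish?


Olive's rate: 1/12 of the job per hour
Leo's rate: 1/3 of the job per hour
Combined rate: 1/12 + 1/3 = 5/12 per hour
Time = 1 / (5/12) = 12/5 = 2.4 hours

2.4 hours


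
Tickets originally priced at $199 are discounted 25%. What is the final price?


Calculate the discount amount:
25% of $199 = $49.75
Subtract from original:
$199 - $49.75 = $149.25

$149.25


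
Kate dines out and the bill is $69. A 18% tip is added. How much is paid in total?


Calculate the tip:
18% of $69 = $12.42
Add tip to meal cost:
$69 + $12.42 = $81.42

$81.42


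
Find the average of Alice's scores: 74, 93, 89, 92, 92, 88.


Add the scores:
74 + 93 + 89 + 92 + 92 + 88 = 528
Divide by the number of tests:
528 / 6 = 88

88


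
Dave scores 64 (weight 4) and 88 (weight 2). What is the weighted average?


Weighted sum:
4 x 64 + 2 x 88 = 432
Total weight:
4 + 2 = 6
Weighted average:
432 / 6 = 72

72


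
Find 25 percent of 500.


Convert percentage to decimal:
25% = 0.25
Multiply:
500 x 0.25 = 125

125


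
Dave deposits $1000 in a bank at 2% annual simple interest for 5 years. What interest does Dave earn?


Use the formula I = P x R x T / 100
P x R x T = 1000 x 2 x 5 = 10000
I = 10000 / 100 = $100

$100


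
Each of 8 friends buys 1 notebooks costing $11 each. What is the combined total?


Cost per person:
1 x $11 = $11
Group total:
8 x $11 = $88

$88


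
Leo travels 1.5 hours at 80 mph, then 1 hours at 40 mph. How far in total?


Leg 1 distance:
80 x 1.5 = 120 miles
Leg 2 distance:
40 x 1 = 40 miles
Total distance:
120 + 40 = 160 miles

160 miles


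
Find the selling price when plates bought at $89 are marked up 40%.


Calculate the markup amount:
40% of $89 = $35.60
Add to cost:
$89 + $35.60 = $124.60

$124.60


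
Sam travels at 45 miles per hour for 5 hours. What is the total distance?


Use the formula: distance = speed x time
Speed = 45 mph, Time = 5 hours
45 x 5 = 225 miles

225 miles


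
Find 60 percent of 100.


Convert percentage to decimal:
60% = 0.6
Multiply:
100 x 0.6 = 60

60


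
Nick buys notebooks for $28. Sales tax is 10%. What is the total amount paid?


Calculate the tax:
10% of $28 = $2.80
Add tax to price:
$28 + $2.80 = $30.80

$30.80


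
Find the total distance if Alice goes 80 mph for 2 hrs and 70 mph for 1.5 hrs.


Leg 1 distance:
80 x 2 = 160 miles
Leg 2 distance:
70 x 1.5 = 105 miles
Total distance:
160 + 105 = 265 miles

265 miles


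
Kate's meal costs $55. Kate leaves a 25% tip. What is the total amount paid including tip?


Calculate the tip:
25% of $55 = $13.75
Add tip to meal cost:
$55 + $13.75 = $68.75

$68.75


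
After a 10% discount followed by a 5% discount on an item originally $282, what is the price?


First discount:
10% of $282 = $28.20
Price after first discount:
$282 - $28.20 = $253.80
Second discount:
5% of $253.80 = $12.69
Final price:
$253.80 - $12.69 = $241.11

$241.11


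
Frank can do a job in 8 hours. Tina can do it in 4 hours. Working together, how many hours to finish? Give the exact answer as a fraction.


Frank's rate: 1/8 of the job per hour
Tina's rate: 1/4 of the job per hour
Combined rate: 1/8 + 1/4 = 3/8 per hour
Time = 1 / (3/8) = 8/3 hours (≈ 2.67 hours)

8/3 hours


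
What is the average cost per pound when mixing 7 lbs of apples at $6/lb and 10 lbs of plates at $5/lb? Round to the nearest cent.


Cost of apples:
7 x $6 = $42
Cost of plates:
10 x $5 = $50
Total cost: $42 + $50 = $92
Total weight: 17 lbs
Average: $92 / 17 = $5.4117... ≈ $5.41/lb

$5.41/lb


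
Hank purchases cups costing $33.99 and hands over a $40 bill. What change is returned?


Start with the amount paid:
$40
Subtract the price:
$40 - $33.99 = $6.01

$6.01


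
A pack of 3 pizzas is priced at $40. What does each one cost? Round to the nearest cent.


Total cost: $40
Number of items: 3
Unit price: $40 / 3 = $13.3333... ≈ $13.33

$13.33


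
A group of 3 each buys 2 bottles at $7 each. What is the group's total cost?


Cost per person:
2 x $7 = $14
Group total:
3 x $14 = $42

$42


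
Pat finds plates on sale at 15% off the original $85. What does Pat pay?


Calculate the discount amount:
15% of $85 = $12.75
Subtract from original:
$85 - $12.75 = $72.25

$72.25


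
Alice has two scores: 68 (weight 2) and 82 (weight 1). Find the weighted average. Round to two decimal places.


Weighted sum:
2 x 68 + 1 x 82 = 218
Total weight:
2 + 1 = 3
Weighted average:
218 / 3 = 72.6666... ≈ 72.67

72.67


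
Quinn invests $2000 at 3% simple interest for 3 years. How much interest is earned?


Use the formula I = P x R x T / 100
P x R x T = 2000 x 3 x 3 = 18000
I = 18000 / 100 = $180

$180


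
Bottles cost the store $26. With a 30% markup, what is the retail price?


Calculate the markup amount:
30% of $26 = $7.80
Add to cost:
$26 + $7.80 = $33.80

$33.80


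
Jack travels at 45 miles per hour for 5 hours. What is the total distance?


Use the formula: distance = speed x time
Speed = 45 mph, Time = 5 hours
45 x 5 = 225 miles

225 miles


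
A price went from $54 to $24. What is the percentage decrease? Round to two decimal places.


Find the absolute change:
|24 - 54| = 30
Divide by original and multiply by 100:
30 / 54 x 100 = 55.5555...% ≈ 55.56%

55.56%


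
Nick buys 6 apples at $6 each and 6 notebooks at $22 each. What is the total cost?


Cost of apples:
6 x $6 = $36
Cost of notebooks:
6 x $22 = $132
Add both:
$36 + $132 = $168

$168


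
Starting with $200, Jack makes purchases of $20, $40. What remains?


Add up expenses:
$20 + $40 = $60
Subtract from budget:
$200 - $60 = $140

$140


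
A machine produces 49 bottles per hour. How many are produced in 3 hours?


Production rate: 49 bottles per hour
Time: 3 hours
Total: 49 x 3 = 147 bottles

147 bottles


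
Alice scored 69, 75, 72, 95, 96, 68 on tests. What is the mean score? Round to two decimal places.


Add the scores:
69 + 75 + 72 + 95 + 96 + 68 = 475
Divide by the number of tests:
475 / 6 = 79.1666... ≈ 79.17

79.17


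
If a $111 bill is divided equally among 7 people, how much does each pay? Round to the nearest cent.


Total bill: $111
Number of people: 7
Each pays: $111 / 7 = $15.8571... ≈ $15.86

$15.86


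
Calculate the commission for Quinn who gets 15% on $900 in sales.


Convert rate to decimal:
15% = 0.15
Multiply by sales:
$900 x 0.15 = $135

$135


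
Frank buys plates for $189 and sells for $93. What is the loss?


Selling price = $93
Cost price = $189
Loss = cost price - selling price:
Loss = $189 - $93 = $96

$96


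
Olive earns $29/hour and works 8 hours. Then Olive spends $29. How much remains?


Calculate earnings:
8 x $29 = $232
Subtract spending:
$232 - $29 = $203

$203


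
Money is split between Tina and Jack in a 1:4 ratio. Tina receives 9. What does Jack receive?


Find the multiplier:
9 / 1 = 9
Apply to Jack's share:
4 x 9 = 36

36


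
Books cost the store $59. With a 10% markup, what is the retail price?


Calculate the markup amount:
10% of $59 = $5.90
Add to cost:
$59 + $5.90 = $64.90

$64.90


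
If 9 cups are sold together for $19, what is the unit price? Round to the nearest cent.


Total cost: $19
Number of items: 9
Unit price: $19 / 9 = $2.1111... ≈ $2.11

$2.11


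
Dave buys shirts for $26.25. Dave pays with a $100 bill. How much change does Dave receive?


Start with the amount paid:
$100
Subtract the price:
$100 - $26.25 = $73.75

$73.75


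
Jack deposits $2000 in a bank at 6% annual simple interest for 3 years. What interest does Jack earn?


Use the formula I = P x R x T / 100
P x R x T = 2000 x 6 x 3 = 36000
I = 36000 / 100 = $360

$360


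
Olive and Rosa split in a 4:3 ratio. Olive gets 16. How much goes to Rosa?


Find the multiplier:
16 / 4 = 4
Apply to Rosa's share:
3 x 4 = 12

12


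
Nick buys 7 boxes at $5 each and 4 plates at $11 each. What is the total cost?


Cost of boxes:
7 x $5 = $35
Cost of plates:
4 x $11 = $44
Add both:
$35 + $44 = $79

$79


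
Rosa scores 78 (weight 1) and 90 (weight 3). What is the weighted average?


Weighted sum:
1 x 78 + 3 x 90 = 348
Total weight:
1 + 3 = 4
Weighted average:
348 / 4 = 87

87


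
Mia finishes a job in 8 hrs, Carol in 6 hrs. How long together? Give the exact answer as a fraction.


Mia's rate: 1/8 of the job per hour
Carol's rate: 1/6 of the job per hour
Combined rate: 1/8 + 1/6 = 7/24 per hour
Time = 1 / (7/24) = 24/7 hours (≈ 3.43 hours)

24/7 hours


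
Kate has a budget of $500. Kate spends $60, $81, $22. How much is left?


Add up expenses:
$60 + $81 + $22 = $163
Subtract from budget:
$500 - $163 = $337

$337


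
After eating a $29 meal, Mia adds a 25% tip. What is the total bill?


Calculate the tip:
25% of $29 = $7.25
Add tip to meal cost:
$29 + $7.25 = $36.25

$36.25


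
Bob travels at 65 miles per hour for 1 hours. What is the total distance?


Use the formula: distance = speed x time
Speed = 65 mph, Time = 1 hours
65 x 1 = 65 miles

65 miles


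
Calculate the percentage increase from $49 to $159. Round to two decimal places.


Find the absolute change:
|159 - 49| = 110
Divide by original and multiply by 100:
110 / 49 x 100 = 224.4897...% ≈ 224.49%

224.49%


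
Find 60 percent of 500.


Convert percentage to decimal:
60% = 0.6
Multiply:
500 x 0.6 = 300

300


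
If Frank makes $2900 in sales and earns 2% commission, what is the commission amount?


Convert rate to decimal:
2% = 0.02
Multiply by sales:
$2900 x 0.02 = $58

$58
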